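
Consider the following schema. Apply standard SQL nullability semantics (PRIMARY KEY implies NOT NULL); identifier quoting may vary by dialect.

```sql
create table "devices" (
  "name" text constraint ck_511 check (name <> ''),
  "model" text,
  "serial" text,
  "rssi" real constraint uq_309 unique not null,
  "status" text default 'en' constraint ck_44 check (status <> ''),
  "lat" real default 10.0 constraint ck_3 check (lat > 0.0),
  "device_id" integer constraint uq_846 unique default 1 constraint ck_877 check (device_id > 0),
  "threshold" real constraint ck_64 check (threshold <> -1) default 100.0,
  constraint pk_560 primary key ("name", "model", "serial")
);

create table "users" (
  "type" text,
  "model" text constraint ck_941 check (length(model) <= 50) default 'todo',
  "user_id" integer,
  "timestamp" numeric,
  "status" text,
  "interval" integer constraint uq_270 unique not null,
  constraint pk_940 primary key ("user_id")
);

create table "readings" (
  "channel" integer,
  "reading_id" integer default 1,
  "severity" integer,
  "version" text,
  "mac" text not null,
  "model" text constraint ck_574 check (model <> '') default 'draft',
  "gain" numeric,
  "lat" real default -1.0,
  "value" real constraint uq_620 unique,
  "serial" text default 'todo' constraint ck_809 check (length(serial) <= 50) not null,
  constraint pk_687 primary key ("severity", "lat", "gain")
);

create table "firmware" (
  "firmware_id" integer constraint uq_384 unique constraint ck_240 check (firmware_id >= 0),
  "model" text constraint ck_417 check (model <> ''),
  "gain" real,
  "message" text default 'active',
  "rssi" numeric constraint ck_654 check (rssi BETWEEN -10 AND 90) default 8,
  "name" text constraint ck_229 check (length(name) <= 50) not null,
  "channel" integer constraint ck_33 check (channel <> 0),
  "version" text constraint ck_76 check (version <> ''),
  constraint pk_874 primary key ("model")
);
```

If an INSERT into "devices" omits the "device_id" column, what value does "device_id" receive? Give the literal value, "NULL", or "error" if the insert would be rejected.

1

device_id has an explicit DEFAULT 1.
When the column is omitted from an INSERT, that default is used.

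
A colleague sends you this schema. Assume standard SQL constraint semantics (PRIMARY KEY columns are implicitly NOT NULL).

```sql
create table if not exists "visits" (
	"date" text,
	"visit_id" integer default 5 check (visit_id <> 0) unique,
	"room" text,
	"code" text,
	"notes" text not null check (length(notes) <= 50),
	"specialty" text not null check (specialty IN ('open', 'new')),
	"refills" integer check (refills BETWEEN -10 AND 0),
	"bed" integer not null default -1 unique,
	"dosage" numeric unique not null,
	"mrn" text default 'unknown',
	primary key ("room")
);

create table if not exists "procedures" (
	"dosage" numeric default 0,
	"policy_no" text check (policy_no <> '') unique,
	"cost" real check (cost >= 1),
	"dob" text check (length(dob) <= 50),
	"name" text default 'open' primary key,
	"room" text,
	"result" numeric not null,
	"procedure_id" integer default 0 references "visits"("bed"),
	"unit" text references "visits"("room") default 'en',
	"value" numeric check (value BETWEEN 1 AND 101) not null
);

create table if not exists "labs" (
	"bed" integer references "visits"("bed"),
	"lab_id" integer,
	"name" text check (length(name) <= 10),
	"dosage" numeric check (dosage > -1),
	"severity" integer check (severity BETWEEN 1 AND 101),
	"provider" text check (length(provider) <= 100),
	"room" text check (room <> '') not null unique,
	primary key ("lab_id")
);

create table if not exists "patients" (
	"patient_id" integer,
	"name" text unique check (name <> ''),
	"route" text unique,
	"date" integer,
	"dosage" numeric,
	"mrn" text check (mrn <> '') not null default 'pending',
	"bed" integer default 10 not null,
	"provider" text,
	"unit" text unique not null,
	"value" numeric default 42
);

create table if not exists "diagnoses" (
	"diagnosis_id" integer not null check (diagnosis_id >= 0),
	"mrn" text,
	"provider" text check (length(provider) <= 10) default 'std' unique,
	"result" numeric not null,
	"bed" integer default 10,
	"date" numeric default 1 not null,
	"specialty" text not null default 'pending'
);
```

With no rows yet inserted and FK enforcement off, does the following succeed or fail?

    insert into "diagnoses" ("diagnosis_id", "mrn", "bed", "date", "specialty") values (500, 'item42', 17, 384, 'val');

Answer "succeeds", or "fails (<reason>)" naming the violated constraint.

fails (NOT NULL on result)

result is omitted from the column list and has no DEFAULT, so it would receive NULL.
But result is declared NOT NULL.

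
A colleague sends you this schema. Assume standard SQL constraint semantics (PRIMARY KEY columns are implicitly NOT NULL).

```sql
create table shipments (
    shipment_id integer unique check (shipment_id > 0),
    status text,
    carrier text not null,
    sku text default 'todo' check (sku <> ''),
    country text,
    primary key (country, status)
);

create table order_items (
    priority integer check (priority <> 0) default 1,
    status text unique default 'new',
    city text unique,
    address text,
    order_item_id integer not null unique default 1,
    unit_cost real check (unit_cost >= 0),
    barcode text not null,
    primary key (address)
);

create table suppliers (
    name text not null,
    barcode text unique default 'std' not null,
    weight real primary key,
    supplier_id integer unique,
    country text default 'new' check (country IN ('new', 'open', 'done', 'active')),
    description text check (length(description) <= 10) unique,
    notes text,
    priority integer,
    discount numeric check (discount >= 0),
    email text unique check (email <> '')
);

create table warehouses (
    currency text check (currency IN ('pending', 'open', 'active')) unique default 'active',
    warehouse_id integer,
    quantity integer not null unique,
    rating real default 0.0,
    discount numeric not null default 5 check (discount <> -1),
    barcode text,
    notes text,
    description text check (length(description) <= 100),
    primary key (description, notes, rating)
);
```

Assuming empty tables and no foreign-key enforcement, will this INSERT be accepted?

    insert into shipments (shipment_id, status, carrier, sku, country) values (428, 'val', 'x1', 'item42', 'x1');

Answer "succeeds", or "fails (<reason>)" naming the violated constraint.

succeeds

NOT NULL columns: carrier is supplied; country is supplied; status is supplied.
CHECK constraints: 428 satisfies (shipment_id > 0); 'item42' satisfies (sku <> '').
No constraint is violated.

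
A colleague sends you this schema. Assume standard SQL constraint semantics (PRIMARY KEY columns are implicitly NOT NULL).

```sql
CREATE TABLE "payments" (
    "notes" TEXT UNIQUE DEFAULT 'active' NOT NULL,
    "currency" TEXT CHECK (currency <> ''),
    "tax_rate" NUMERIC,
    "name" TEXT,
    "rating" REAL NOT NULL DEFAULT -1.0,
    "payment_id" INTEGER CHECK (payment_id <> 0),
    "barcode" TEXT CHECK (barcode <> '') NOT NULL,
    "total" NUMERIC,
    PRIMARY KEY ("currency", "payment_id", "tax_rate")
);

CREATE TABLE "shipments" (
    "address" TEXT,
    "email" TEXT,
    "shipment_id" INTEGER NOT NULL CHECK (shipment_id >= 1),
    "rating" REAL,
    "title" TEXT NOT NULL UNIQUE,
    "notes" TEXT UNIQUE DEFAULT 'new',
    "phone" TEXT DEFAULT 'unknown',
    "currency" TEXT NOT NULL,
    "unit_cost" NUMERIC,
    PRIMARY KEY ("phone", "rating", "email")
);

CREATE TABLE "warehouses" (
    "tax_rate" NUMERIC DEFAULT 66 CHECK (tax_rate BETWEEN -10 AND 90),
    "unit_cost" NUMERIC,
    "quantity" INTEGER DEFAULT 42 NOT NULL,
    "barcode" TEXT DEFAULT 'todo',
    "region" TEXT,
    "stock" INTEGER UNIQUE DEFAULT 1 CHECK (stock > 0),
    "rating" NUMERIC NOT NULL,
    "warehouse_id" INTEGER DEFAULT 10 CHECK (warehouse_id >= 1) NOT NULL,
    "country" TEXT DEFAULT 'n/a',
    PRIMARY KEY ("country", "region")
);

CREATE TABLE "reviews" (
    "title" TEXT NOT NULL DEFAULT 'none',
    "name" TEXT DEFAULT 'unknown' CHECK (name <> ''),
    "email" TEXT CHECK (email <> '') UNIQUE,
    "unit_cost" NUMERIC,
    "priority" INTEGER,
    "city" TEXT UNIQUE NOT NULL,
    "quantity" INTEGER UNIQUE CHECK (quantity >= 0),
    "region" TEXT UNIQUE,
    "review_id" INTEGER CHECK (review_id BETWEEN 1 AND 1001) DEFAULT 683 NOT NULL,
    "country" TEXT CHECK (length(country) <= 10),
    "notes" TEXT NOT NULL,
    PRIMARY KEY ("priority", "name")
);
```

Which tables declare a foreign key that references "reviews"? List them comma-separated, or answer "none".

none

No REFERENCES clause anywhere in the schema names reviews.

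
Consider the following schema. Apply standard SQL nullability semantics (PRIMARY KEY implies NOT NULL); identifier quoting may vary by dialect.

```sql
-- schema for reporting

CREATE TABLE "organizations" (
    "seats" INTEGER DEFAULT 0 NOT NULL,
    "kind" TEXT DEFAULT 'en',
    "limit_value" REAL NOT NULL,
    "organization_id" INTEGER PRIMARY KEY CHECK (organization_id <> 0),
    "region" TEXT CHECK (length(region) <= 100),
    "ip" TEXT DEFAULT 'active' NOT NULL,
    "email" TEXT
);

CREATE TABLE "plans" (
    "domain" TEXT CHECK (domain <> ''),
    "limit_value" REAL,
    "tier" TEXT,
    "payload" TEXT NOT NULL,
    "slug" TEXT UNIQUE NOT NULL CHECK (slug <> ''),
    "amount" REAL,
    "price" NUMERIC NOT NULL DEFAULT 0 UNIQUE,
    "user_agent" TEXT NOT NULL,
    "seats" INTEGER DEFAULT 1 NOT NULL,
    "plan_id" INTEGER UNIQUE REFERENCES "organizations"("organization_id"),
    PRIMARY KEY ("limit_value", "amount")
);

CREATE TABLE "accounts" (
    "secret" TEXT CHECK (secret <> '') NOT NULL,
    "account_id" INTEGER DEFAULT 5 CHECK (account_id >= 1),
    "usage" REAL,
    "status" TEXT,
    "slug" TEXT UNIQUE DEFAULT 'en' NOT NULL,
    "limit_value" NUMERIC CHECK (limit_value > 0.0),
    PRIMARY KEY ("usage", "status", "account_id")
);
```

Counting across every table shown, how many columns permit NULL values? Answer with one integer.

7

organizations: 3 nullable (kind, region, email — PK (organization_id) and explicit NOT NULL columns excluded).
plans: 3 nullable (domain, tier, plan_id — PK (limit_value, amount) and explicit NOT NULL columns excluded).
accounts: 1 nullable (limit_value — PK (usage, status, account_id) and explicit NOT NULL columns excluded).
Total: 3 + 3 + 1 = 7.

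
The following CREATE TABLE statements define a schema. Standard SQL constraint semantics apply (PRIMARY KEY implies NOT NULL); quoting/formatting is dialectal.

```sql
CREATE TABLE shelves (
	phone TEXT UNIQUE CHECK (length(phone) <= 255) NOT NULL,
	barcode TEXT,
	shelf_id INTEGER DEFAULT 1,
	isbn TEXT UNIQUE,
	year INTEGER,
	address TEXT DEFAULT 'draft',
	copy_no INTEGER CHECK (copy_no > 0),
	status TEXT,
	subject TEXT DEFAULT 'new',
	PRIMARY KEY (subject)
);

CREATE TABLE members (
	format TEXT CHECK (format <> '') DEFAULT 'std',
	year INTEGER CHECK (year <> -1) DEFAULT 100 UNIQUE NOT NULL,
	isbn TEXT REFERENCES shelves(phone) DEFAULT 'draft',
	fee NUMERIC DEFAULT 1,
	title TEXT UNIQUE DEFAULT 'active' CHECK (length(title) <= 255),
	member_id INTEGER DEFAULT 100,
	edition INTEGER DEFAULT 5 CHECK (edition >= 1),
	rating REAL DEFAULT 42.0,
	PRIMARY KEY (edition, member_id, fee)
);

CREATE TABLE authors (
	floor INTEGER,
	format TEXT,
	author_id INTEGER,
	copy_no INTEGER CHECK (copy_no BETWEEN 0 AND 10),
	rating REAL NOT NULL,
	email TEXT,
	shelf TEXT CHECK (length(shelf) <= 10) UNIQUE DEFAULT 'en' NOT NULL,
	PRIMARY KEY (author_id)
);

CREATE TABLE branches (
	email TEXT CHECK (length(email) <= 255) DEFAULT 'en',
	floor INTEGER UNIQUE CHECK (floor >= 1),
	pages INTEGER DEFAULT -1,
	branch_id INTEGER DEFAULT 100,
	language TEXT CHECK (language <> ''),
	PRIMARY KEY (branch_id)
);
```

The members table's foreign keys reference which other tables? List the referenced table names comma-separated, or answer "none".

- isbn REFERENCES shelves(phone).

shelves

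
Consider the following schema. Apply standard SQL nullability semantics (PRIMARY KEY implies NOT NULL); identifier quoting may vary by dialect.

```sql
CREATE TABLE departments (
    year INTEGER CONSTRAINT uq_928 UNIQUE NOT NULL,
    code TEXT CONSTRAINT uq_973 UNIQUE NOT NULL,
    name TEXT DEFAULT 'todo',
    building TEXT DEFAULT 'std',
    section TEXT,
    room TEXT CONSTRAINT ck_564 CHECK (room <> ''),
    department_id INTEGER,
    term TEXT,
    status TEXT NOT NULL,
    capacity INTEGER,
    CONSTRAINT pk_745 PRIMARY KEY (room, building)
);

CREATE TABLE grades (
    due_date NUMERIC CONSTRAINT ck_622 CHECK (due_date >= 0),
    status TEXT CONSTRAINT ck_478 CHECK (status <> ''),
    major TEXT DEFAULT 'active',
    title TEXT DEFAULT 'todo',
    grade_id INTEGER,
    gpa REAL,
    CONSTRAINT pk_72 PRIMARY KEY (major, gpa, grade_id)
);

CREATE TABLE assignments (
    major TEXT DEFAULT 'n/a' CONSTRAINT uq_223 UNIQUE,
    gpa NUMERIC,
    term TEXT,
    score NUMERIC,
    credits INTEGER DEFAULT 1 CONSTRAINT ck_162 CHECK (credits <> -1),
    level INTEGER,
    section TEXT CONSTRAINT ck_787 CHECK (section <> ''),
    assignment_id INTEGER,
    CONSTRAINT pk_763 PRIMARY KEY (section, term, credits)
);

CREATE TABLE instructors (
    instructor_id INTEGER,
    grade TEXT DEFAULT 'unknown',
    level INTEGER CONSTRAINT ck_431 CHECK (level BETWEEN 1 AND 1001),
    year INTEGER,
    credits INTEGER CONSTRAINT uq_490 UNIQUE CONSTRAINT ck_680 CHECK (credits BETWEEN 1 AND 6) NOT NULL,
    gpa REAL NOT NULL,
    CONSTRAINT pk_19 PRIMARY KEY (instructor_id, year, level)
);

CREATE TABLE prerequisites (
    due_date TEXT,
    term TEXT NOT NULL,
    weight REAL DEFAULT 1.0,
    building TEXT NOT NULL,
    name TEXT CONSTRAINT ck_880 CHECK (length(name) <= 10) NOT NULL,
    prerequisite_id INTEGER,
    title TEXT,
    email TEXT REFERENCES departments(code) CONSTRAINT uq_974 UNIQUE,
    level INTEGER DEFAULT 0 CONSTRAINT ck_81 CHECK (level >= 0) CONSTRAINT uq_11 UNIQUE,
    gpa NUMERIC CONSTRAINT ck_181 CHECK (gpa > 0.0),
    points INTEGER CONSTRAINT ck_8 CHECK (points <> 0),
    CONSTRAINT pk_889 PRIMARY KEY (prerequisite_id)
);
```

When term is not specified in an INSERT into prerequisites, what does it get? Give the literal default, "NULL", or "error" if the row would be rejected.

term has no DEFAULT clause.
Omitting it would insert NULL, but it is declared NOT NULL, so the INSERT fails.

error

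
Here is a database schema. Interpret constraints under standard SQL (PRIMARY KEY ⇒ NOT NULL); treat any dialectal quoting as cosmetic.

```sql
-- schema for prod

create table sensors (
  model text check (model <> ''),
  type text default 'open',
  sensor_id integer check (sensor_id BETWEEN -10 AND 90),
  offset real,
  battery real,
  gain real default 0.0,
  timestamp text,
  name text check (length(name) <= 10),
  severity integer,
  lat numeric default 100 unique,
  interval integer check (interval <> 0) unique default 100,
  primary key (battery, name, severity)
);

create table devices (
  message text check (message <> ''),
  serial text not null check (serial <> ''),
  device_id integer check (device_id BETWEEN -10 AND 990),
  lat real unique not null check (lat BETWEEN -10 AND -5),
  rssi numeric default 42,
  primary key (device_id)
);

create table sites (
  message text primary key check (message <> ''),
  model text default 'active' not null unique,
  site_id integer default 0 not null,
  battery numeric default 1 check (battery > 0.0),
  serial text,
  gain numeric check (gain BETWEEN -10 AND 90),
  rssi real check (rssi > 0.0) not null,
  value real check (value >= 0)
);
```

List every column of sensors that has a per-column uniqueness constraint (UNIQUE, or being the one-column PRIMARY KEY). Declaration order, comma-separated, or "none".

- model: no UNIQUE or single-column PK constraint.
- type: no UNIQUE or single-column PK constraint.
- sensor_id: no UNIQUE or single-column PK constraint.
- offset: no UNIQUE or single-column PK constraint.
- battery: part of a composite PRIMARY KEY — only the tuple is unique, not this column on its own.
- gain: no UNIQUE or single-column PK constraint.
- timestamp: no UNIQUE or single-column PK constraint.
- name: part of a composite PRIMARY KEY — only the tuple is unique, not this column on its own.
- severity: part of a composite PRIMARY KEY — only the tuple is unique, not this column on its own.
- lat: declared UNIQUE → unique.
- interval: declared UNIQUE → unique.

lat, interval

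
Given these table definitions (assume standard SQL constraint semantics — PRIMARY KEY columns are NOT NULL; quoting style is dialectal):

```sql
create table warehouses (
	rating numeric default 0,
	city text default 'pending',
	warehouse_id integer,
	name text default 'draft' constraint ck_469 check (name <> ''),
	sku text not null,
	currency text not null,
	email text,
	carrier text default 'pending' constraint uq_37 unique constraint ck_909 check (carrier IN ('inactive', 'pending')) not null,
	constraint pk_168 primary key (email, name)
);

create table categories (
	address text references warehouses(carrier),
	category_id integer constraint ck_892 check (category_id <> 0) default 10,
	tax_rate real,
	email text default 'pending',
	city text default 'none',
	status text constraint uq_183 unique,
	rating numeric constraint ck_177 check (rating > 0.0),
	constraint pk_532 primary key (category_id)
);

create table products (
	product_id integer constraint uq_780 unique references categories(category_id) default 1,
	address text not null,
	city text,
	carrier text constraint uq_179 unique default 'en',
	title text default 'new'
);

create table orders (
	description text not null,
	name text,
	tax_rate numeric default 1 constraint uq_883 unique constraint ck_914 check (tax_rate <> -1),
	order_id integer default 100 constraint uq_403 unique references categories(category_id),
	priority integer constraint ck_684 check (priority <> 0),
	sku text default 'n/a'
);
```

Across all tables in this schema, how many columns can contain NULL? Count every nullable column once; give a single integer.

warehouses: 3 nullable (rating, city, warehouse_id — PK (email, name) and explicit NOT NULL columns excluded).
categories: 6 nullable (address, tax_rate, email, city, status, rating — PK (category_id) and explicit NOT NULL columns excluded).
products: 4 nullable (product_id, city, carrier, title — PK none and explicit NOT NULL columns excluded).
orders: 5 nullable (name, tax_rate, order_id, priority, sku — PK none and explicit NOT NULL columns excluded).
Total: 3 + 6 + 4 + 5 = 18.

18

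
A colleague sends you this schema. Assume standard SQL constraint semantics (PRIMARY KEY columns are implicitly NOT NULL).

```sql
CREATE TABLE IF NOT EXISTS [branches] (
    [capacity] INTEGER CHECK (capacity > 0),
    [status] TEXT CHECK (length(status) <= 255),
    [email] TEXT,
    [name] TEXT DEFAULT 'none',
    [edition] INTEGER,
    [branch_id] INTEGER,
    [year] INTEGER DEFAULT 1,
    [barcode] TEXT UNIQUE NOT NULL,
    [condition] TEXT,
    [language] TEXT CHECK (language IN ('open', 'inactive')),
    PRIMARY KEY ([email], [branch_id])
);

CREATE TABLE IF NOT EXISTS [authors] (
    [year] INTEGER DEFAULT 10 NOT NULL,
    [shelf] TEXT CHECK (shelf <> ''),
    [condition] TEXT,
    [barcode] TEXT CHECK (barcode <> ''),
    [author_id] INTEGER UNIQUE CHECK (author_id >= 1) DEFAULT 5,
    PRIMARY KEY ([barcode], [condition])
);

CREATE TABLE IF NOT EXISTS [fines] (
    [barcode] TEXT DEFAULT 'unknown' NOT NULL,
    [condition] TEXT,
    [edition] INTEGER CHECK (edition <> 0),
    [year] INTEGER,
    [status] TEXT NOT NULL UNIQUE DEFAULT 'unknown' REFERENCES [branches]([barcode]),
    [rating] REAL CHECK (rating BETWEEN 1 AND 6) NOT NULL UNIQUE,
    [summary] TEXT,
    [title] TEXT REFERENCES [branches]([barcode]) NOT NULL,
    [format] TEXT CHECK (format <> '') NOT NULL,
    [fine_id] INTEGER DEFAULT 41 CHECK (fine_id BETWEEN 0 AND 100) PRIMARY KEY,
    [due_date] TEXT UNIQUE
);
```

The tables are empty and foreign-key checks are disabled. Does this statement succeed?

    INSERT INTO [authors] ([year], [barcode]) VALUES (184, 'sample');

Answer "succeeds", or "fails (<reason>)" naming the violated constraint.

condition is omitted from the column list and has no DEFAULT, so it would receive NULL.
But condition is part of the PRIMARY KEY (implied NOT NULL).

fails (NOT NULL on condition)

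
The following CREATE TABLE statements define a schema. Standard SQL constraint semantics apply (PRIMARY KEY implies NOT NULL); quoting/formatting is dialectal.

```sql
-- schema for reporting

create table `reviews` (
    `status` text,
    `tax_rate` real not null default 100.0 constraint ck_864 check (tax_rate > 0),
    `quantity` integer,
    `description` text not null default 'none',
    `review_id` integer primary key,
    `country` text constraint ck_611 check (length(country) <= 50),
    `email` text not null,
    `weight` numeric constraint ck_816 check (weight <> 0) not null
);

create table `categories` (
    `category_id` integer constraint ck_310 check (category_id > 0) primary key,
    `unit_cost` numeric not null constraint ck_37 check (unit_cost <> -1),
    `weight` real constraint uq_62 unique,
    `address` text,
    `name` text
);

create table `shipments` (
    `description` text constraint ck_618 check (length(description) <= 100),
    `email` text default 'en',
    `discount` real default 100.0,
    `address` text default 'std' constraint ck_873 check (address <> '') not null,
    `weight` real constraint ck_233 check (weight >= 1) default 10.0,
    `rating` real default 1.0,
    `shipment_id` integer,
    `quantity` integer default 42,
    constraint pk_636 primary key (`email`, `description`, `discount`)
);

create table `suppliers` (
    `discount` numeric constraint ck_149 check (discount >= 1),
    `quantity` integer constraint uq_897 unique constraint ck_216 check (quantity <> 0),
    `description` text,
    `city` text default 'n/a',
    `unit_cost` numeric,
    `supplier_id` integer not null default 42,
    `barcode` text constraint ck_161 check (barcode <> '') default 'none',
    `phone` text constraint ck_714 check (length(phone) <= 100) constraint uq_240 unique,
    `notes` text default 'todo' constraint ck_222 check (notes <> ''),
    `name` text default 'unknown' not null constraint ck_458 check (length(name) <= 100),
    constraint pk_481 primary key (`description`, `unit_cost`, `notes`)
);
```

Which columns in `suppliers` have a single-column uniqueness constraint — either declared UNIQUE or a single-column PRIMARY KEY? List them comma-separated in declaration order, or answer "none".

- discount: no UNIQUE or single-column PK constraint.
- quantity: declared UNIQUE → unique.
- description: part of a composite PRIMARY KEY — only the tuple is unique, not this column on its own.
- city: no UNIQUE or single-column PK constraint.
- unit_cost: part of a composite PRIMARY KEY — only the tuple is unique, not this column on its own.
- supplier_id: no UNIQUE or single-column PK constraint.
- barcode: no UNIQUE or single-column PK constraint.
- phone: declared UNIQUE → unique.
- notes: part of a composite PRIMARY KEY — only the tuple is unique, not this column on its own.
- name: no UNIQUE or single-column PK constraint.

quantity, phone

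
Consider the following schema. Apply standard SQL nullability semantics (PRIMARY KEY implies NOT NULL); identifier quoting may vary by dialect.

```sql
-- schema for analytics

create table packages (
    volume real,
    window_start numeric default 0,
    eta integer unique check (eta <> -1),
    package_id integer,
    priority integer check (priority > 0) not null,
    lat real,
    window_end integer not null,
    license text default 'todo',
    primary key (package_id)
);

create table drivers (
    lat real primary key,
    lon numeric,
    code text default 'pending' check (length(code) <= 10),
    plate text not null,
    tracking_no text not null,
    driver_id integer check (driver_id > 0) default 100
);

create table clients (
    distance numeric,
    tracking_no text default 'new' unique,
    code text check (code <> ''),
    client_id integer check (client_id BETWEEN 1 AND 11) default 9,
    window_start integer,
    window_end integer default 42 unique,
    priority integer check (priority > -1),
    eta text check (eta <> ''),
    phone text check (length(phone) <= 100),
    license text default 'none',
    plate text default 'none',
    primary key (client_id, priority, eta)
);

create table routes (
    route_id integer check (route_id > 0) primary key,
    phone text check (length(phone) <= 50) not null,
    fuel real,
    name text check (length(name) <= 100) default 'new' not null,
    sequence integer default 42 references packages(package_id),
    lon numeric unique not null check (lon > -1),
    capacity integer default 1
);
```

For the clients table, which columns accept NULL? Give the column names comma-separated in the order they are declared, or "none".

distance, tracking_no, code, window_start, window_end, phone, license, plate

- distance: no NOT NULL constraint applies → nullable.
- tracking_no: UNIQUE does not imply NOT NULL → nullable.
- code: CHECK does not forbid NULL (a CHECK constraint passes when its expression is NULL) → nullable.
- client_id: part of the PRIMARY KEY, which implies NOT NULL → not nullable.
- window_start: no NOT NULL constraint applies → nullable.
- window_end: UNIQUE does not imply NOT NULL → nullable.
- priority: part of the PRIMARY KEY, which implies NOT NULL → not nullable.
- eta: part of the PRIMARY KEY, which implies NOT NULL → not nullable.
- phone: CHECK does not forbid NULL (a CHECK constraint passes when its expression is NULL) → nullable.
- license: DEFAULT only fills an omitted column; an explicit NULL is still allowed → nullable.
- plate: DEFAULT only fills an omitted column; an explicit NULL is still allowed → nullable.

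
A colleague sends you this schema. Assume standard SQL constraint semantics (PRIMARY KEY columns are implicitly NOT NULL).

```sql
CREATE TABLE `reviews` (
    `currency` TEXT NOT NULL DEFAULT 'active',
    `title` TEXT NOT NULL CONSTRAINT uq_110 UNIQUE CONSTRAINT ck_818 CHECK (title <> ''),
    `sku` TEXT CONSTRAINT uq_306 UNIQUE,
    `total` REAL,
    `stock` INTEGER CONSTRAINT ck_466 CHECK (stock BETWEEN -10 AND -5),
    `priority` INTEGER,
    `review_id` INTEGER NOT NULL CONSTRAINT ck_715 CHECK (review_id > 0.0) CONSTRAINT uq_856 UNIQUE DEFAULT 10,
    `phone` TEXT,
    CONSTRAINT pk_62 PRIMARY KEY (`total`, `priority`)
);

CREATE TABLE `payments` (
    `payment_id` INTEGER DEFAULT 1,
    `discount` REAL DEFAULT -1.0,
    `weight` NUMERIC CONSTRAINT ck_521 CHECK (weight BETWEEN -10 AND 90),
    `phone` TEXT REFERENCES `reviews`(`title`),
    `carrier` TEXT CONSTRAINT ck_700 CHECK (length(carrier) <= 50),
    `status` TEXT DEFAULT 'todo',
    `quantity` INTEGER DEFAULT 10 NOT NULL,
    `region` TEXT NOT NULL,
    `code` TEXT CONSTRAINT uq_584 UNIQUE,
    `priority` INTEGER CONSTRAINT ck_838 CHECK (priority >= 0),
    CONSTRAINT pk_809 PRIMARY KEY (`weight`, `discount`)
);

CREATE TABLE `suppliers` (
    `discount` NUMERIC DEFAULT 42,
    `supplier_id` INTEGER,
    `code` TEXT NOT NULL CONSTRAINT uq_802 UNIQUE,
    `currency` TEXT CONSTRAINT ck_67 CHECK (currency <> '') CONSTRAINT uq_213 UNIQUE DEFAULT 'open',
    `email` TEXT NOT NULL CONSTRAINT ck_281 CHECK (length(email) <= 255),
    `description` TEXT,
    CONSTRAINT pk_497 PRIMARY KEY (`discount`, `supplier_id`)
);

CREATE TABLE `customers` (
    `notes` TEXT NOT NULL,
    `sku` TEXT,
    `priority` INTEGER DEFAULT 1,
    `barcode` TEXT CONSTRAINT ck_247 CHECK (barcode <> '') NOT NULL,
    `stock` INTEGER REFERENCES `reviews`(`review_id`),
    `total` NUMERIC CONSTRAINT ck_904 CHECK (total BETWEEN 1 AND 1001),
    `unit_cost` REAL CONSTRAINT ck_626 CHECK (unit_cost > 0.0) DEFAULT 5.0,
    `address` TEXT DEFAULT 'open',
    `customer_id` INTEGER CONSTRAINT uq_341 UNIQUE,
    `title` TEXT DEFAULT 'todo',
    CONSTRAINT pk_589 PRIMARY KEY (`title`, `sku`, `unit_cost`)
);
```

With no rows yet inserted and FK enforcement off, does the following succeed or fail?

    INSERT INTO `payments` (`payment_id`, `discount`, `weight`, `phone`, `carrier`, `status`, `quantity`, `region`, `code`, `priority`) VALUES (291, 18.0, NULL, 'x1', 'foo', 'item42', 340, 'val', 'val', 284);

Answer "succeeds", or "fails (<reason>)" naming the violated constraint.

weight is explicitly set to NULL, but weight is part of the PRIMARY KEY (implied NOT NULL).

fails (NOT NULL on weight)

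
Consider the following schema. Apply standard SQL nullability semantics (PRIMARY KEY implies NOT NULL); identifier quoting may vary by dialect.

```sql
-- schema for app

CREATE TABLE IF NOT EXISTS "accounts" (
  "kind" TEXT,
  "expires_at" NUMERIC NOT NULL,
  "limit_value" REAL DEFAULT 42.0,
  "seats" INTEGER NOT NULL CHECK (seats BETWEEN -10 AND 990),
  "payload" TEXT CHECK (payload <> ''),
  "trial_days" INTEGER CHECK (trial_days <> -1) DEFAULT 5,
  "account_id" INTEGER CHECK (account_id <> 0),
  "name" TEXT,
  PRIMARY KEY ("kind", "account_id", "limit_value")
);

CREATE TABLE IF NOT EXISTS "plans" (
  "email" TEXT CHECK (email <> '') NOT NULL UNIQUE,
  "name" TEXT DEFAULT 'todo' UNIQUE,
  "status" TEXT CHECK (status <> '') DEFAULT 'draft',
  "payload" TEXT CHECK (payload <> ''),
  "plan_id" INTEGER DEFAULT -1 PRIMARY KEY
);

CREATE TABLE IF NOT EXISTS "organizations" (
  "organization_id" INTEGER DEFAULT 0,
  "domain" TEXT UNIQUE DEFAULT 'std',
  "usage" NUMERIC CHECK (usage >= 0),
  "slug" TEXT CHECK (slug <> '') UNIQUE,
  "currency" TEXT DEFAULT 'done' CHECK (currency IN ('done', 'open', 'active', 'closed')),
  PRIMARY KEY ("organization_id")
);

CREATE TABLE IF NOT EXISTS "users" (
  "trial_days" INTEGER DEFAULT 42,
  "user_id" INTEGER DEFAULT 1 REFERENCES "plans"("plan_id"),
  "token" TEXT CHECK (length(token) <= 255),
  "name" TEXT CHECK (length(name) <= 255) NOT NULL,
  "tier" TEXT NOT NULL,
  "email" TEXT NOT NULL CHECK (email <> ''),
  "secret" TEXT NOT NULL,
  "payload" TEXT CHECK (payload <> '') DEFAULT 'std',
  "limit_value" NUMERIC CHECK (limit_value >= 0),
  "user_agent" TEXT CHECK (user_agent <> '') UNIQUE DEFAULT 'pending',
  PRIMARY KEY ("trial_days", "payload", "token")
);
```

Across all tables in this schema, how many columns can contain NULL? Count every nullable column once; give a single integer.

accounts: 3 nullable (payload, trial_days, name — PK (kind, account_id, limit_value) and explicit NOT NULL columns excluded).
plans: 3 nullable (name, status, payload — PK (plan_id) and explicit NOT NULL columns excluded).
organizations: 4 nullable (domain, usage, slug, currency — PK (organization_id) and explicit NOT NULL columns excluded).
users: 3 nullable (user_id, limit_value, user_agent — PK (trial_days, payload, token) and explicit NOT NULL columns excluded).
Total: 3 + 3 + 4 + 3 = 13.

13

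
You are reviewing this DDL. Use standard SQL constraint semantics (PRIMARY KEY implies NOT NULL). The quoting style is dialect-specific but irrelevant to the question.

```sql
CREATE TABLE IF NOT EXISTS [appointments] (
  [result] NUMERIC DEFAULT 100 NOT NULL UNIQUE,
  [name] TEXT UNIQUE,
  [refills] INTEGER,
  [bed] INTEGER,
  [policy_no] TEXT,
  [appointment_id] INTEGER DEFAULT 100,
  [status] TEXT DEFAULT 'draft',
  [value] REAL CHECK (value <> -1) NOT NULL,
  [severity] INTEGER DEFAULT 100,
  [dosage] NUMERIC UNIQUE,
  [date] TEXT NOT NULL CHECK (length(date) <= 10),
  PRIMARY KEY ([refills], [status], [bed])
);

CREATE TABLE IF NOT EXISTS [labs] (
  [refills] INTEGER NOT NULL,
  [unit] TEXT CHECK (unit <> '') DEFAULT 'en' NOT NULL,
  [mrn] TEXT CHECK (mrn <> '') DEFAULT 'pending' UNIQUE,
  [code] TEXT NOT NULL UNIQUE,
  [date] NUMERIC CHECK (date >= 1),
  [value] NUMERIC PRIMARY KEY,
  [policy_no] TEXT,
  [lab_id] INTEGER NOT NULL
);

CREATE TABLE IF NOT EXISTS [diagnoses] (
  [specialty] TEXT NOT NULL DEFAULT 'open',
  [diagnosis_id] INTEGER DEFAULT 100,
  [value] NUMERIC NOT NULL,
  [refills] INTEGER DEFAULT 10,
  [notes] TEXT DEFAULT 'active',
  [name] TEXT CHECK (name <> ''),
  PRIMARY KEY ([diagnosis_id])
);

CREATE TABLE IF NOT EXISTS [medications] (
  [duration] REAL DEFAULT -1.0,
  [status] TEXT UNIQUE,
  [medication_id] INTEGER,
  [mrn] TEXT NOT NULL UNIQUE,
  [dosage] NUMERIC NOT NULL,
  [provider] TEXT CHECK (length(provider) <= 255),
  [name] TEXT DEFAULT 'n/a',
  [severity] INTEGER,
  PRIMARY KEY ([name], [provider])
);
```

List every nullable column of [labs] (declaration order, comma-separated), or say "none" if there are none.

mrn, date, policy_no

- refills: declared NOT NULL → not nullable.
- unit: declared NOT NULL → not nullable.
- mrn: CHECK does not forbid NULL (a CHECK constraint passes when its expression is NULL) → nullable.
- code: declared NOT NULL → not nullable.
- date: CHECK does not forbid NULL (a CHECK constraint passes when its expression is NULL) → nullable.
- value: part of the PRIMARY KEY, which implies NOT NULL → not nullable.
- policy_no: no NOT NULL constraint applies → nullable.
- lab_id: declared NOT NULL → not nullable.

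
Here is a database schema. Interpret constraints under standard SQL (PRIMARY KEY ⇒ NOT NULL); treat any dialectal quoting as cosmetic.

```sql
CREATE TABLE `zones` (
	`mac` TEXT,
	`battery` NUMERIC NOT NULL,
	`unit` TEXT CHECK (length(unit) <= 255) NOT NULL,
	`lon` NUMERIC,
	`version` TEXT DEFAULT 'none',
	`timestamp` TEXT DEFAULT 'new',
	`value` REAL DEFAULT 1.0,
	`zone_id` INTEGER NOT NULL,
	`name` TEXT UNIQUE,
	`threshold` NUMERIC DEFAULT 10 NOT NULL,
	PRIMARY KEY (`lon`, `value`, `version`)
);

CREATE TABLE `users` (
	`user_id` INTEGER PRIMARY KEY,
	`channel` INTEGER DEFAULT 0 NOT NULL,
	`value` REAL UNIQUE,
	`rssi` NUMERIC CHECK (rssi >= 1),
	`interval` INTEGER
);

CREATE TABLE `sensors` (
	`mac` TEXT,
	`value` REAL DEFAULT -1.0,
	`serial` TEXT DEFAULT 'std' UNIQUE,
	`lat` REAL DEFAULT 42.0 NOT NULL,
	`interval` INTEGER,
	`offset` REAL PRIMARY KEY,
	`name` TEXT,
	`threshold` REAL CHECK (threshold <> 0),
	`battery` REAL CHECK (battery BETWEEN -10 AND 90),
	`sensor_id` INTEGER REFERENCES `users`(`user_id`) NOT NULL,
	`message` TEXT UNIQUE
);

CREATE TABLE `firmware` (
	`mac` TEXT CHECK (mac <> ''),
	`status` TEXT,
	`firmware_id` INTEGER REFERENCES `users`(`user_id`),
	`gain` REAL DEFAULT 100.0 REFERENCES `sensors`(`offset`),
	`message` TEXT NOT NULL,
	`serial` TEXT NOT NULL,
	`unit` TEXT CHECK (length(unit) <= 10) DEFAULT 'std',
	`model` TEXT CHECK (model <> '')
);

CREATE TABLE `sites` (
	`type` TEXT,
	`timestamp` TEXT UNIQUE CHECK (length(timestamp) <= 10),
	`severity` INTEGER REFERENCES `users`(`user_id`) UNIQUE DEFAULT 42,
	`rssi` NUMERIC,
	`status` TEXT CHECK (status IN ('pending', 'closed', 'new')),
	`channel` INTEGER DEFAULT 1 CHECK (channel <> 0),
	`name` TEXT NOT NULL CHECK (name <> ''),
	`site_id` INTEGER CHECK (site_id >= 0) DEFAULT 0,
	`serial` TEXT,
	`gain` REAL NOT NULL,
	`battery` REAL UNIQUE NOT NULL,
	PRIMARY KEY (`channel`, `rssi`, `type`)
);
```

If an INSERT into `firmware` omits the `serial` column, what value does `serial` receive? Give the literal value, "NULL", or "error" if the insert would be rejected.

serial has no DEFAULT clause.
Omitting it would insert NULL, but it is declared NOT NULL, so the INSERT fails.

error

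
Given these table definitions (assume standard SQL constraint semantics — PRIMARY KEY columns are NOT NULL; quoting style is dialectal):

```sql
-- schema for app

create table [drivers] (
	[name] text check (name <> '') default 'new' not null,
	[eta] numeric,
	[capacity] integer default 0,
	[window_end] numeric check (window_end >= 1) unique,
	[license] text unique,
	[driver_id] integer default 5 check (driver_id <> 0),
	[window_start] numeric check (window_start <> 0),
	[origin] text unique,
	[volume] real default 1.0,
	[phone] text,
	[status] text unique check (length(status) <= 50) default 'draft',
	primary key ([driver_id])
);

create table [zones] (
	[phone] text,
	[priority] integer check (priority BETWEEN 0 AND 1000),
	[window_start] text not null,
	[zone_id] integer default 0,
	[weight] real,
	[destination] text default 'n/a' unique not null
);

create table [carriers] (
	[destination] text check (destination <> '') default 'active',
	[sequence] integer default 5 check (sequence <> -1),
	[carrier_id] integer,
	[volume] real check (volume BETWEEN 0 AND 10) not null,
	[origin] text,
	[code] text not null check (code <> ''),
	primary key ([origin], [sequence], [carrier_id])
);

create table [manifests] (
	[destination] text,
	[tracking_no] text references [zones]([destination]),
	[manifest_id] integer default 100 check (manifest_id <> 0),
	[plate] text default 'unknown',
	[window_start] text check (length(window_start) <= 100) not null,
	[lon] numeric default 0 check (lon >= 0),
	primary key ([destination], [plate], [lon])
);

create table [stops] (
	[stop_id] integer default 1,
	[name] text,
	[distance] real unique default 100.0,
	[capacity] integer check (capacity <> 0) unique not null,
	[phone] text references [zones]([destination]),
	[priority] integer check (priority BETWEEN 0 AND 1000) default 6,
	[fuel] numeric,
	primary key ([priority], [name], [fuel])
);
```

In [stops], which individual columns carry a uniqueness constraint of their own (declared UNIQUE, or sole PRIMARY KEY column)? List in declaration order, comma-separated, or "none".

distance, capacity

- stop_id: no UNIQUE or single-column PK constraint.
- name: part of a composite PRIMARY KEY — only the tuple is unique, not this column on its own.
- distance: declared UNIQUE → unique.
- capacity: declared UNIQUE → unique.
- phone: no UNIQUE or single-column PK constraint.
- priority: part of a composite PRIMARY KEY — only the tuple is unique, not this column on its own.
- fuel: part of a composite PRIMARY KEY — only the tuple is unique, not this column on its own.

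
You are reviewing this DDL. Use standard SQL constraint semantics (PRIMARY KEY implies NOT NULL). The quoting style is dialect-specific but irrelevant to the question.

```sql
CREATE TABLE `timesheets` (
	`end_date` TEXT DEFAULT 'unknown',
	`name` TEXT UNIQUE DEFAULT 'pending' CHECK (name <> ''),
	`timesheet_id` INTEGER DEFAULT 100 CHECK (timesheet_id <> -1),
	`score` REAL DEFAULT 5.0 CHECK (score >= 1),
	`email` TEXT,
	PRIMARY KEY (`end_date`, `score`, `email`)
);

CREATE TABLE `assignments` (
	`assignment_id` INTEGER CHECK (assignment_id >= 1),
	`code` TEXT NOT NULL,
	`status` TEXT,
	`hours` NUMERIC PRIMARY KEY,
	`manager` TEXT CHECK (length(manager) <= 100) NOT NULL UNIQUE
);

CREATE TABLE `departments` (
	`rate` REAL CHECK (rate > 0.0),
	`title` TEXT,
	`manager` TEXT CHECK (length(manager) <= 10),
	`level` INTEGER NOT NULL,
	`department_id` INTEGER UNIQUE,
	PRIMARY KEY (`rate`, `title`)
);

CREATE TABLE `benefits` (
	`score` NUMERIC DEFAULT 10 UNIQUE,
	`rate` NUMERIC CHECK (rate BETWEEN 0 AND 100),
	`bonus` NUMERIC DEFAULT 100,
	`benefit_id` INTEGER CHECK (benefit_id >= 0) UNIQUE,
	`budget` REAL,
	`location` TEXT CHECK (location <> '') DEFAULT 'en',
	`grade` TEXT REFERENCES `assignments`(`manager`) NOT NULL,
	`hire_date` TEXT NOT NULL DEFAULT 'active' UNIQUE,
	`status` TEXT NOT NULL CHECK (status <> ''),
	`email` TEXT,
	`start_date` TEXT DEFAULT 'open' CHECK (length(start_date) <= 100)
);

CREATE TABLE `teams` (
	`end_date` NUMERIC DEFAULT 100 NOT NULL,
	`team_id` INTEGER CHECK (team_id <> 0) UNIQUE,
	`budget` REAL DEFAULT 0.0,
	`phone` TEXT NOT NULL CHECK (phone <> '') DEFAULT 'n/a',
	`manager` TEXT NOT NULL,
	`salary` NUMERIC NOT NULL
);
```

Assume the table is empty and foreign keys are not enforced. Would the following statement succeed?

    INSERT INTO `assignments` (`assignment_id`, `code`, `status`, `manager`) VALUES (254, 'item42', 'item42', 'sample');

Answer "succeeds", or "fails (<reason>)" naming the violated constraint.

hours is omitted from the column list and has no DEFAULT, so it would receive NULL.
But hours is part of the PRIMARY KEY (implied NOT NULL).

fails (NOT NULL on hours)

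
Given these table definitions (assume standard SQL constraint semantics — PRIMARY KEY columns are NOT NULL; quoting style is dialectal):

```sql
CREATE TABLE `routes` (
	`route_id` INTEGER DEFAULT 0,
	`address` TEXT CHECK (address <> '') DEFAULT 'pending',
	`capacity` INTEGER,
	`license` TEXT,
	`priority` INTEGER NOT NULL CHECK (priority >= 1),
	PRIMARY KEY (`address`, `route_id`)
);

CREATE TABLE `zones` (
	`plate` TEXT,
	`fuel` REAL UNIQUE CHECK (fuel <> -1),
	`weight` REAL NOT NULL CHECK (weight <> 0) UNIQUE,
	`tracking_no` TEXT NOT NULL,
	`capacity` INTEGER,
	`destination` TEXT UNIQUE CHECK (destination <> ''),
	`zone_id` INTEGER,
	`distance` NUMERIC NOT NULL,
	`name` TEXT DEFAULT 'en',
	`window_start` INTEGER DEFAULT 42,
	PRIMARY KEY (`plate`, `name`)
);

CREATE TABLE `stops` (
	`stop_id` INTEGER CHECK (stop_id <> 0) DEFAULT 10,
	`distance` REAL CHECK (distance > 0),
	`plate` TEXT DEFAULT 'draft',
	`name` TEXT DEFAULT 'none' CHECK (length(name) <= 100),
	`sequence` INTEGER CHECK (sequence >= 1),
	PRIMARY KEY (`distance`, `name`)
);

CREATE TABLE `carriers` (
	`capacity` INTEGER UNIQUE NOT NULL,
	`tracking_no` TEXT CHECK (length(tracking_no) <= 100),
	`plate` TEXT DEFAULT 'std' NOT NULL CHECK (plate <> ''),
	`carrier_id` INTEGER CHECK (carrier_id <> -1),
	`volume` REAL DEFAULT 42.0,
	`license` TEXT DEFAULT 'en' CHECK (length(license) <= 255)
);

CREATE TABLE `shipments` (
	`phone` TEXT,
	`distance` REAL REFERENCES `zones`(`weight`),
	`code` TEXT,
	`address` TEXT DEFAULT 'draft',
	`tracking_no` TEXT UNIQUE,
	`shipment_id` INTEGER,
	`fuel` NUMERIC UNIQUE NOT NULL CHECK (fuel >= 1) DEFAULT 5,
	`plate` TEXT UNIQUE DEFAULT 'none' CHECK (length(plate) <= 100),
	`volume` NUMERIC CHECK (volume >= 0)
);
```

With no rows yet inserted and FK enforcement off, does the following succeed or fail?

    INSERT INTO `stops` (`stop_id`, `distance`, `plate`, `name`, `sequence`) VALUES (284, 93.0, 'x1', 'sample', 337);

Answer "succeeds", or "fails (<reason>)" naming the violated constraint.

NOT NULL columns: distance is supplied; name is supplied.
CHECK constraints: 284 satisfies (stop_id <> 0); 93.0 satisfies (distance > 0); 'sample' satisfies (length(name) <= 100); 337 satisfies (sequence >= 1).
No constraint is violated.

succeeds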